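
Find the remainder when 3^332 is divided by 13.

9

Successive squares of 3 mod 13: 3^1≡3, 3^2≡9, 3^4≡3, 3^8≡9, 3^16≡3, 3^32≡9, 3^64≡3, 3^128≡9, 3^256≡3.
332 = 4 + 8 + 64 + 256, so 3^332 ≡ 3·9·3·3 ≡ 9 (mod 13).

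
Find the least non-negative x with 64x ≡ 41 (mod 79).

The inverse of 64 mod 79 is 21 (since 64·21 = 1344 ≡ 1).
Multiplying both sides by 21: x ≡ 21·41 = 861 ≡ 71 (mod 79).

71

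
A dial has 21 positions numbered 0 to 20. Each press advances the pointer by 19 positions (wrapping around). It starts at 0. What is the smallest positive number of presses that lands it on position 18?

12

The inverse of 19 mod 21 is 10 (since 19·10 = 190 ≡ 1).
Multiplying both sides by 10: x ≡ 10·18 = 180 ≡ 12 (mod 21).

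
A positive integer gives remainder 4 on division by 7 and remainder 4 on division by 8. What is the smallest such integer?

x ≡ 4 (mod 7) gives x ∈ {4}.
The first of these with x mod 8 = 4 is 4.

4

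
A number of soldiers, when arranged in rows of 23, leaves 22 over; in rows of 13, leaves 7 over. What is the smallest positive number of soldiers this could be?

Since 13·16 ≡ 1 (mod 23), take x = 7 + 13·((22−7)·16 mod 23) = 7 + 13·10 = 137.
Check: 137 mod 23 = 22, 137 mod 13 = 7.

137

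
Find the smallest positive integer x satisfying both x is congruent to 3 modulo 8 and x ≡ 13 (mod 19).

x ≡ 3 (mod 8) gives x ∈ {3, 11, 19, 27, 35, 43, 51}.
The first of these with x mod 19 = 13 is 51.

51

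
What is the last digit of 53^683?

7

Last digits of 3^n: 3, 9, 7, 1 (period 4).
683 leaves remainder 3 on division by 4, so 53^683 ends in 7.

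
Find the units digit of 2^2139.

The units digit of 2^n cycles with period 4: 2, 4, 8, 6, …
2139 leaves remainder 3 on division by 4, so 2^2139 ends in 8.

8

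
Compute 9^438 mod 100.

Square-and-reduce mod 100: 9^1≡9, 9^2≡81, 9^4≡61, 9^8≡21, 9^16≡41, 9^32≡81, 9^64≡61, 9^128≡21, 9^256≡41.
Since 438 = 2 + 4 + 16 + 32 + 128 + 256 in binary, 9^438 ≡ 81·61·41·81·21·41 ≡ 21 (mod 100).

21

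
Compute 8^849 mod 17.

8

By repeated squaring mod 17: 8^1≡8, 8^2≡13, 8^4≡16, 8^8≡1, 8^16≡1, 8^32≡1, 8^64≡1, 8^128≡1, 8^256≡1, 8^512≡1.
Since 849 = 1 + 16 + 64 + 256 + 512 in binary, 8^849 ≡ 8·1·1·1·1 ≡ 8 (mod 17).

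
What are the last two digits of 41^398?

Square-and-reduce mod 100: 41^1≡41, 41^2≡81, 41^4≡61, 41^8≡21, 41^16≡41, 41^32≡81, 41^64≡61, 41^128≡21, 41^256≡41.
398 = 2 + 4 + 8 + 128 + 256, so 41^398 ≡ 81·61·21·21·41 ≡ 21 (mod 100).

21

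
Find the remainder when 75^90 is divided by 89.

By repeated squaring mod 89: 75^1≡75, 75^2≡18, 75^4≡57, 75^8≡45, 75^16≡67, 75^32≡39, 75^64≡8.
90 = 2 + 8 + 16 + 64, so 75^90 ≡ 18·45·67·8 ≡ 18 (mod 89).

18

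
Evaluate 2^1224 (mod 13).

1

Successive squares of 2 mod 13: 2^1≡2, 2^2≡4, 2^4≡3, 2^8≡9, 2^16≡3, 2^32≡9, 2^64≡3, 2^128≡9, 2^256≡3, 2^512≡9, 2^1024≡3.
1224 = 8 + 64 + 128 + 1024, so 2^1224 ≡ 9·3·9·3 ≡ 1 (mod 13).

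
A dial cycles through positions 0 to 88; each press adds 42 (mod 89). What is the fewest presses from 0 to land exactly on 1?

89 = 2·42 + 5
42 = 8·5 + 2
5 = 2·2 + 1
2 = 2·1 + 0
Back-substituting gives 42·53 ≡ 1 (mod 89).

53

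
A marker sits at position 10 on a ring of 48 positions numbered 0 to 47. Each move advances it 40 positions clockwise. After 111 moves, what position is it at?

34

111·40 = 4440.
Dividing 4440 by 48 gives quotient 92 and remainder 24.
(10 + 24) mod 48 = 34.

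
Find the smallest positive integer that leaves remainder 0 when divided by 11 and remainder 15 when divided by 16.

143

Since 16·9 ≡ 1 (mod 11), take x = 15 + 16·((0−15)·9 mod 11) = 15 + 16·8 = 143.
Check: 143 mod 11 = 0, 143 mod 16 = 15.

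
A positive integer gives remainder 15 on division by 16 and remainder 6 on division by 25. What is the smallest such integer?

x ≡ 15 (mod 16) gives x ∈ {15, 31}.
The first of these with x mod 25 = 6 is 31.

31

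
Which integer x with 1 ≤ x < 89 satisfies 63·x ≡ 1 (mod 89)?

63·65 = 4095 = 46·89 + 1, so 63⁻¹ ≡ 65 (mod 89).

65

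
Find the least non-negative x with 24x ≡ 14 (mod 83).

24⁻¹ ≡ 45 (mod 83) because 24·45 = 1080 = 13·83 + 1.
So x ≡ 45·14 = 630 ≡ 49 (mod 83).
Check: 24·49 = 1176 = 14·83 + 14.

49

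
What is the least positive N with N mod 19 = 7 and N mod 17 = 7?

Since 17·9 ≡ 1 (mod 19), take x = 7 + 17·((7−7)·9 mod 19) = 7 + 17·0 = 7.
Check: 7 mod 19 = 7, 7 mod 17 = 7.

7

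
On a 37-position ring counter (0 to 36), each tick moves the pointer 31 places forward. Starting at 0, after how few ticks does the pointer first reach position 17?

31⁻¹ ≡ 6 (mod 37) because 31·6 = 186 = 5·37 + 1.
So x ≡ 6·17 = 102 ≡ 28 (mod 37).
Check: 31·28 = 868 = 23·37 + 17.

28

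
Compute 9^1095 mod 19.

Successive squares of 9 mod 19: 9^1≡9, 9^2≡5, 9^4≡6, 9^8≡17, 9^16≡4, 9^32≡16, 9^64≡9, 9^128≡5, 9^256≡6, 9^512≡17, 9^1024≡4.
Since 1095 = 1 + 2 + 4 + 64 + 1024 in binary, 9^1095 ≡ 9·5·6·9·4 ≡ 11 (mod 19).

11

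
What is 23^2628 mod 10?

1

Last digits of 3^n: 3, 9, 7, 1 (period 4).
2628 mod 4 = 0, so the last digit matches 3^4 = 1.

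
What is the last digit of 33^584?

1

Powers of 3 mod 10 repeat with period 4: 3, 9, 7, 1.
584 mod 4 = 0, so the last digit matches 3^4 = 1.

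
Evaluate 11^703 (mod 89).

81

Successive squares of 11 mod 89: 11^1≡11, 11^2≡32, 11^4≡45, 11^8≡67, 11^16≡39, 11^32≡8, 11^64≡64, 11^128≡2, 11^256≡4, 11^512≡16.
Since 703 = 1 + 2 + 4 + 8 + 16 + 32 + 128 + 512 in binary, 11^703 ≡ 11·32·45·67·39·8·2·16 ≡ 81 (mod 89).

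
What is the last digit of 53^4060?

1

Last digits of 3^n: 3, 9, 7, 1 (period 4).
4060 leaves remainder 0 on division by 4, so 53^4060 ends in 1.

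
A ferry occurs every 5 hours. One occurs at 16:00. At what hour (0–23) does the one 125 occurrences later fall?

17

125·5 = 625.
625 − 26·24 = 1, so 625 ≡ 1 (mod 24).
(16 + 1) mod 24 = 17.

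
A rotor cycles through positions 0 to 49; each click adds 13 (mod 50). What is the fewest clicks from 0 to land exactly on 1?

50 = 3·13 + 11
13 = 1·11 + 2
11 = 5·2 + 1
2 = 2·1 + 0
Back-substituting gives 13·27 ≡ 1 (mod 50).

27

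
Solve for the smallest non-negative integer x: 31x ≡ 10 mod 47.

17

31⁻¹ ≡ 44 (mod 47) because 31·44 = 1364 = 29·47 + 1.
Multiplying both sides by 44: x ≡ 44·10 = 440 ≡ 17 (mod 47).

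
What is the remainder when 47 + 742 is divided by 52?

742 − 14·52 = 14, so 742 ≡ 14 (mod 52).
(47 + 14) mod 52 = 9.

9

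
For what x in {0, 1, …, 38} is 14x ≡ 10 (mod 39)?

23

The inverse of 14 mod 39 is 14 (since 14·14 = 196 ≡ 1).
Multiplying both sides by 14: x ≡ 14·10 = 140 ≡ 23 (mod 39).
Check: 14·23 = 322 = 8·39 + 10.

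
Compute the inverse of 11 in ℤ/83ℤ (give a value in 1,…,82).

68

83 = 7·11 + 6
11 = 1·6 + 5
6 = 1·5 + 1
5 = 5·1 + 0
Back-substituting gives 11·68 ≡ 1 (mod 83).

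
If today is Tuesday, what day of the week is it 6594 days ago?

Dividing 6594 by 7 gives quotient 942 and remainder 0.
Tuesday − 0 days → Tuesday.

Tuesday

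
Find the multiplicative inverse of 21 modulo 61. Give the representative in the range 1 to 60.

32

61 = 2·21 + 19
21 = 1·19 + 2
19 = 9·2 + 1
2 = 2·1 + 0
Back-substituting gives 21·32 ≡ 1 (mod 61).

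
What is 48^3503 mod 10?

Last digits of 8^n: 8, 4, 2, 6 (period 4).
3503 leaves remainder 3 on division by 4, so 48^3503 ends in 2.

2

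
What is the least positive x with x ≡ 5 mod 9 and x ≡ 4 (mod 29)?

149

Since 29·5 ≡ 1 (mod 9), take x = 4 + 29·((5−4)·5 mod 9) = 4 + 29·5 = 149.
Check: 149 mod 9 = 5, 149 mod 29 = 4.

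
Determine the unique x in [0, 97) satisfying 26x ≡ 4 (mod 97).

The inverse of 26 mod 97 is 56 (since 26·56 = 1456 ≡ 1).
Multiplying both sides by 56: x ≡ 56·4 = 224 ≡ 30 (mod 97).
Check: 26·30 = 780 = 8·97 + 4.

30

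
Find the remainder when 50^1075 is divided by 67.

Successive squares of 50 mod 67: 50^1≡50, 50^2≡21, 50^4≡39, 50^8≡47, 50^16≡65, 50^32≡4, 50^64≡16, 50^128≡55, 50^256≡10, 50^512≡33, 50^1024≡17.
Since 1075 = 1 + 2 + 16 + 32 + 1024 in binary, 50^1075 ≡ 50·21·65·4·17 ≡ 44 (mod 67).

44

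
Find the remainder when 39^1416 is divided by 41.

18

Successive squares of 39 mod 41: 39^1≡39, 39^2≡4, 39^4≡16, 39^8≡10, 39^16≡18, 39^32≡37, 39^64≡16, 39^128≡10, 39^256≡18, 39^512≡37, 39^1024≡16.
1416 = 8 + 128 + 256 + 1024, so 39^1416 ≡ 10·10·18·16 ≡ 18 (mod 41).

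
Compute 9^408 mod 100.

21

Square-and-reduce mod 100: 9^1≡9, 9^2≡81, 9^4≡61, 9^8≡21, 9^16≡41, 9^32≡81, 9^64≡61, 9^128≡21, 9^256≡41.
408 = 8 + 16 + 128 + 256, so 9^408 ≡ 21·41·21·41 ≡ 21 (mod 100).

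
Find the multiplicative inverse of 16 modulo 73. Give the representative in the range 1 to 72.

16·32 = 512 = 7·73 + 1, so 16⁻¹ ≡ 32 (mod 73).

32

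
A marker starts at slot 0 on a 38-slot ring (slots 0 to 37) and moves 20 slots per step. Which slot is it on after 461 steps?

461·20 = 9220.
Dividing 9220 by 38 gives quotient 242 and remainder 24.
(0 + 24) mod 38 = 24.

24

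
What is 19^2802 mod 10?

The units digit of 19^n cycles with period 2: 9, 1, …
2802 mod 2 = 0, so the last digit matches 9^2 = 1.

1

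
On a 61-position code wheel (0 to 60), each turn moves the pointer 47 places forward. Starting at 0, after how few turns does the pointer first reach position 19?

The inverse of 47 mod 61 is 13 (since 47·13 = 611 ≡ 1).
Multiplying both sides by 13: x ≡ 13·19 = 247 ≡ 3 (mod 61).

3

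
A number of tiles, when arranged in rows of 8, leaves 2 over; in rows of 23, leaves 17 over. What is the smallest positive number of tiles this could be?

Since 23·7 ≡ 1 (mod 8), take x = 17 + 23·((2−17)·7 mod 8) = 17 + 23·7 = 178.
Check: 178 mod 8 = 2, 178 mod 23 = 17.

178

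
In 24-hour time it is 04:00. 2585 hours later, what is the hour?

21

2585 − 107·24 = 17, so 2585 ≡ 17 (mod 24).
(4 + 17) mod 24 = 21.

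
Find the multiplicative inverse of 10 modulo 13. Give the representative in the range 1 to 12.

4

13 = 1·10 + 3
10 = 3·3 + 1
3 = 3·1 + 0
Back-substituting gives 10·4 ≡ 1 (mod 13).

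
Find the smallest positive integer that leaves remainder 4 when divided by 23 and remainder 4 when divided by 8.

4

Since 8·3 ≡ 1 (mod 23), take x = 4 + 8·((4−4)·3 mod 23) = 4 + 8·0 = 4.
Check: 4 mod 23 = 4, 4 mod 8 = 4.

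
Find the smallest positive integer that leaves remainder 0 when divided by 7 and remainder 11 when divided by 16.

Since 16·4 ≡ 1 (mod 7), take x = 11 + 16·((0−11)·4 mod 7) = 11 + 16·5 = 91.
Check: 91 mod 7 = 0, 91 mod 16 = 11.

91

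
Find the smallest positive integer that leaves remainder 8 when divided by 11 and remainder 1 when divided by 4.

x ≡ 1 (mod 4) gives x ∈ {1, 5, 9, 13, 17, 21, 25, 29, …}.
The first of these with x mod 11 = 8 is 41.

41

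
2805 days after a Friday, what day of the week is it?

2805 − 400·7 = 5, so 2805 ≡ 5 (mod 7).
Friday + 5 days → Wednesday.

Wednesday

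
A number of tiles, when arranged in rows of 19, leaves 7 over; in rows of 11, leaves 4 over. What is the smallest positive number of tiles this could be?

x ≡ 4 (mod 11) gives x ∈ {4, 15, 26}.
The first of these with x mod 19 = 7 is 26.

26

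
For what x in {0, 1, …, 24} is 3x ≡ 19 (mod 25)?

23

3⁻¹ ≡ 17 (mod 25) because 3·17 = 51 = 2·25 + 1.
Multiplying both sides by 17: x ≡ 17·19 = 323 ≡ 23 (mod 25).
Check: 3·23 = 69 = 2·25 + 19.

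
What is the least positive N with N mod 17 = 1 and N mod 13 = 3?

120

Since 13·4 ≡ 1 (mod 17), take x = 3 + 13·((1−3)·4 mod 17) = 3 + 13·9 = 120.
Check: 120 mod 17 = 1, 120 mod 13 = 3.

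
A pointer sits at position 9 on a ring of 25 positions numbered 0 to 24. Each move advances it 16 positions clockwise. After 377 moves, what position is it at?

377·16 = 6032.
6032 = 241·25 + 7, so 6032 mod 25 = 7.
(9 + 7) mod 25 = 16.

16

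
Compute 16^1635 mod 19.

7

By repeated squaring mod 19: 16^1≡16, 16^2≡9, 16^4≡5, 16^8≡6, 16^16≡17, 16^32≡4, 16^64≡16, 16^128≡9, 16^256≡5, 16^512≡6, 16^1024≡17.
Since 1635 = 1 + 2 + 32 + 64 + 512 + 1024 in binary, 16^1635 ≡ 16·9·4·16·6·17 ≡ 7 (mod 19).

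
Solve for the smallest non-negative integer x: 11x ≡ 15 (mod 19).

11⁻¹ ≡ 7 (mod 19) because 11·7 = 77 = 4·19 + 1.
So x ≡ 7·15 = 105 ≡ 10 (mod 19).
Check: 11·10 = 110 = 5·19 + 15.

10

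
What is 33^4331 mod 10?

7

Powers of 3 mod 10 repeat with period 4: 3, 9, 7, 1.
4331 mod 4 = 3, so the last digit matches 3^3 = 7.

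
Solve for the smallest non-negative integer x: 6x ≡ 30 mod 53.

The inverse of 6 mod 53 is 9 (since 6·9 = 54 ≡ 1).
Multiplying both sides by 9: x ≡ 9·30 = 270 ≡ 5 (mod 53).
Check: 6·5 = 30 = 0·53 + 30.

5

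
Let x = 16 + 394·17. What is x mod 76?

394·17 = 6698.
Dividing 6698 by 76 gives quotient 88 and remainder 10.
(16 + 10) mod 76 = 26.

26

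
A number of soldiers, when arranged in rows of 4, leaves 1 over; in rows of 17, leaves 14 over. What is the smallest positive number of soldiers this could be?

65

Since 17·1 ≡ 1 (mod 4), take x = 14 + 17·((1−14)·1 mod 4) = 14 + 17·3 = 65.
Check: 65 mod 4 = 1, 65 mod 17 = 14.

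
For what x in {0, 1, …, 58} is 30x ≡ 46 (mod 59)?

30⁻¹ ≡ 2 (mod 59) because 30·2 = 60 = 1·59 + 1.
Multiplying both sides by 2: x ≡ 2·46 = 92 ≡ 33 (mod 59).

33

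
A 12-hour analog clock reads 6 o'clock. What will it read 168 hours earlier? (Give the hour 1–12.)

168 = 14·12 + 0, so 168 mod 12 = 0.
6 − 0 → 6 on a 12-hour dial.

6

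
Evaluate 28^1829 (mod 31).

Square-and-reduce mod 31: 28^1≡28, 28^2≡9, 28^4≡19, 28^8≡20, 28^16≡28, 28^32≡9, 28^64≡19, 28^128≡20, 28^256≡28, 28^512≡9, 28^1024≡19.
Since 1829 = 1 + 4 + 32 + 256 + 512 + 1024 in binary, 28^1829 ≡ 28·19·9·28·9·19 ≡ 10 (mod 31).

10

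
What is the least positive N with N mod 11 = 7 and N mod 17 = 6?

40

x ≡ 7 (mod 11) gives x ∈ {7, 18, 29, 40}.
The first of these with x mod 17 = 6 is 40.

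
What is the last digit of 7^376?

1

The units digit of 7^n cycles with period 4: 7, 9, 3, 1, …
376 leaves remainder 0 on division by 4, so 7^376 ends in 1.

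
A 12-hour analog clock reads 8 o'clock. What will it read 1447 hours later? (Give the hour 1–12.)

1447 − 120·12 = 7, so 1447 ≡ 7 (mod 12).
8 + 7 → 3 on a 12-hour dial.

3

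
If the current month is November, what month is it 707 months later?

October

Dividing 707 by 12 gives quotient 58 and remainder 11.
November + 11 months → October.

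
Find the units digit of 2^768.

The units digit of 2^n cycles with period 4: 2, 4, 8, 6, …
768 leaves remainder 0 on division by 4, so 2^768 ends in 6.

6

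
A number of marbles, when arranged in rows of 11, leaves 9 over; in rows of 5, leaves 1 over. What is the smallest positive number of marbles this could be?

31

x ≡ 1 (mod 5) gives x ∈ {1, 6, 11, 16, 21, 26, 31}.
The first of these with x mod 11 = 9 is 31.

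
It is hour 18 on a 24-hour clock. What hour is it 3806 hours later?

3806 − 158·24 = 14, so 3806 ≡ 14 (mod 24).
(18 + 14) mod 24 = 8.

8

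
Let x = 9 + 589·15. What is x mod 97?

17

589·15 = 8835.
8835 = 91·97 + 8, so 8835 mod 97 = 8.
(9 + 8) mod 97 = 17.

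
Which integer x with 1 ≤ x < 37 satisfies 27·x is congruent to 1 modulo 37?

27·11 = 297 = 8·37 + 1, so 27⁻¹ ≡ 11 (mod 37).

11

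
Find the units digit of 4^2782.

6

Last digits of 4^n: 4, 6 (period 2).
2782 mod 2 = 0, so the last digit matches 4^2 = 6.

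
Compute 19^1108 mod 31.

14

By repeated squaring mod 31: 19^1≡19, 19^2≡20, 19^4≡28, 19^8≡9, 19^16≡19, 19^32≡20, 19^64≡28, 19^128≡9, 19^256≡19, 19^512≡20, 19^1024≡28.
1108 = 4 + 16 + 64 + 1024, so 19^1108 ≡ 28·19·28·28 ≡ 14 (mod 31).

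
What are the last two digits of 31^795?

51

By repeated squaring mod 100: 31^1≡31, 31^2≡61, 31^4≡21, 31^8≡41, 31^16≡81, 31^32≡61, 31^64≡21, 31^128≡41, 31^256≡81, 31^512≡61.
795 = 1 + 2 + 8 + 16 + 256 + 512, so 31^795 ≡ 31·61·41·81·81·61 ≡ 51 (mod 100).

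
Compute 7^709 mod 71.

Successive squares of 7 mod 71: 7^1≡7, 7^2≡49, 7^4≡58, 7^8≡27, 7^16≡19, 7^32≡6, 7^64≡36, 7^128≡18, 7^256≡40, 7^512≡38.
Since 709 = 1 + 4 + 64 + 128 + 512 in binary, 7^709 ≡ 7·58·36·18·38 ≡ 47 (mod 71).

47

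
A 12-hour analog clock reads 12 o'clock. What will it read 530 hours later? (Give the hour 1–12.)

530 = 44·12 + 2, so 530 mod 12 = 2.
12 + 2 → 2 on a 12-hour dial.

2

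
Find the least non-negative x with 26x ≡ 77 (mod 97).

44

The inverse of 26 mod 97 is 56 (since 26·56 = 1456 ≡ 1).
Multiplying both sides by 56: x ≡ 56·77 = 4312 ≡ 44 (mod 97).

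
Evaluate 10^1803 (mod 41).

Successive squares of 10 mod 41: 10^1≡10, 10^2≡18, 10^4≡37, 10^8≡16, 10^16≡10, 10^32≡18, 10^64≡37, 10^128≡16, 10^256≡10, 10^512≡18, 10^1024≡37.
Since 1803 = 1 + 2 + 8 + 256 + 512 + 1024 in binary, 10^1803 ≡ 10·18·16·10·18·37 ≡ 16 (mod 41).

16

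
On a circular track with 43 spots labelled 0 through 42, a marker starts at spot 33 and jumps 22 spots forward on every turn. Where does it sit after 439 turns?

16

439·22 = 9658.
9658 = 224·43 + 26, so 9658 mod 43 = 26.
(33 + 26) mod 43 = 16.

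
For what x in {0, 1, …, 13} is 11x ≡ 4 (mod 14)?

8

The inverse of 11 mod 14 is 9 (since 11·9 = 99 ≡ 1).
So x ≡ 9·4 = 36 ≡ 8 (mod 14).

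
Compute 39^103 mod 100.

By repeated squaring mod 100: 39^1≡39, 39^2≡21, 39^4≡41, 39^8≡81, 39^16≡61, 39^32≡21, 39^64≡41.
Since 103 = 1 + 2 + 4 + 32 + 64 in binary, 39^103 ≡ 39·21·41·21·41 ≡ 19 (mod 100).

19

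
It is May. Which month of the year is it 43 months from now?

43 = 3·12 + 7, so 43 mod 12 = 7.
May + 7 months → December.

December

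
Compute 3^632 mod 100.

Square-and-reduce mod 100: 3^1≡3, 3^2≡9, 3^4≡81, 3^8≡61, 3^16≡21, 3^32≡41, 3^64≡81, 3^128≡61, 3^256≡21, 3^512≡41.
Since 632 = 8 + 16 + 32 + 64 + 512 in binary, 3^632 ≡ 61·21·41·81·41 ≡ 41 (mod 100).

41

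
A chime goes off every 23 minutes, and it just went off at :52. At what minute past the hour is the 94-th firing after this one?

94·23 = 2162.
2162 − 36·60 = 2, so 2162 ≡ 2 (mod 60).
(52 + 2) mod 60 = 54.

54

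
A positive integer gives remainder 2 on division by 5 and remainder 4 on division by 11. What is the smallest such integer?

37

x ≡ 2 (mod 5) gives x ∈ {2, 7, 12, 17, 22, 27, 32, 37}.
The first of these with x mod 11 = 4 is 37.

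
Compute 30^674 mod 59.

Successive squares of 30 mod 59: 30^1≡30, 30^2≡15, 30^4≡48, 30^8≡3, 30^16≡9, 30^32≡22, 30^64≡12, 30^128≡26, 30^256≡27, 30^512≡21.
Since 674 = 2 + 32 + 128 + 512 in binary, 30^674 ≡ 15·22·26·21 ≡ 53 (mod 59).

53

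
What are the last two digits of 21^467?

By repeated squaring mod 100: 21^1≡21, 21^2≡41, 21^4≡81, 21^8≡61, 21^16≡21, 21^32≡41, 21^64≡81, 21^128≡61, 21^256≡21.
Since 467 = 1 + 2 + 16 + 64 + 128 + 256 in binary, 21^467 ≡ 21·41·21·81·61·21 ≡ 41 (mod 100).

41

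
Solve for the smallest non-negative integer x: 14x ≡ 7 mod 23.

14⁻¹ ≡ 5 (mod 23) because 14·5 = 70 = 3·23 + 1.
So x ≡ 5·7 = 35 ≡ 12 (mod 23).

12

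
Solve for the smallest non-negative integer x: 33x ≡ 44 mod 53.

The inverse of 33 mod 53 is 45 (since 33·45 = 1485 ≡ 1).
So x ≡ 45·44 = 1980 ≡ 19 (mod 53).

19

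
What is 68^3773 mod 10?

8

Last digits of 8^n: 8, 4, 2, 6 (period 4).
3773 mod 4 = 1, so the last digit matches 8^1 = 8.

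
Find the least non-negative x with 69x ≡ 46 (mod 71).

48

69⁻¹ ≡ 35 (mod 71) because 69·35 = 2415 = 34·71 + 1.
So x ≡ 35·46 = 1610 ≡ 48 (mod 71).
Check: 69·48 = 3312 = 46·71 + 46.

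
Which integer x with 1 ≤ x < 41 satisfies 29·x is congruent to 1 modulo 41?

29·17 = 493 = 12·41 + 1, so 29⁻¹ ≡ 17 (mod 41).

17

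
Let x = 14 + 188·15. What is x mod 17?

188·15 = 2820.
Dividing 2820 by 17 gives quotient 165 and remainder 15.
(14 + 15) mod 17 = 12.

12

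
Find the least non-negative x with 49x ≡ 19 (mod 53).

35

The inverse of 49 mod 53 is 13 (since 49·13 = 637 ≡ 1).
So x ≡ 13·19 = 247 ≡ 35 (mod 53).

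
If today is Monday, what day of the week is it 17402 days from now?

17402 − 2486·7 = 0, so 17402 ≡ 0 (mod 7).
Monday + 0 days → Monday.

Monday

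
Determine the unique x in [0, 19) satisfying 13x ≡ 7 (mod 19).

13⁻¹ ≡ 3 (mod 19) because 13·3 = 39 = 2·19 + 1.
Multiplying both sides by 3: x ≡ 3·7 = 21 ≡ 2 (mod 19).
Check: 13·2 = 26 = 1·19 + 7.

2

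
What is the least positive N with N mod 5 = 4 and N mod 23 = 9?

x ≡ 4 (mod 5) gives x ∈ {4, 9}.
The first of these with x mod 23 = 9 is 9.

9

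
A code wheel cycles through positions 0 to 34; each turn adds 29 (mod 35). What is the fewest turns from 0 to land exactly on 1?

29

35 = 1·29 + 6
29 = 4·6 + 5
6 = 1·5 + 1
5 = 5·1 + 0
Back-substituting gives 29·29 ≡ 1 (mod 35).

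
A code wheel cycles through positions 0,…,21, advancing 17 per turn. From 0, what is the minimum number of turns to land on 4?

8

The inverse of 17 mod 22 is 13 (since 17·13 = 221 ≡ 1).
Multiplying both sides by 13: x ≡ 13·4 = 52 ≡ 8 (mod 22).
Check: 17·8 = 136 = 6·22 + 4.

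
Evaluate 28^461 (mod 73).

Square-and-reduce mod 73: 28^1≡28, 28^2≡54, 28^4≡69, 28^8≡16, 28^16≡37, 28^32≡55, 28^64≡32, 28^128≡2, 28^256≡4.
Since 461 = 1 + 4 + 8 + 64 + 128 + 256 in binary, 28^461 ≡ 28·69·16·32·2·4 ≡ 53 (mod 73).

53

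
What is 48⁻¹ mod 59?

16

59 = 1·48 + 11
48 = 4·11 + 4
11 = 2·4 + 3
4 = 1·3 + 1
3 = 3·1 + 0
Back-substituting gives 48·16 ≡ 1 (mod 59).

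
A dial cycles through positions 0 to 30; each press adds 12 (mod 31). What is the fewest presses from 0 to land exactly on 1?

13

31 = 2·12 + 7
12 = 1·7 + 5
7 = 1·5 + 2
5 = 2·2 + 1
2 = 2·1 + 0
Back-substituting gives 12·13 ≡ 1 (mod 31).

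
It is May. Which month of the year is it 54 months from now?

November

Dividing 54 by 12 gives quotient 4 and remainder 6.
May + 6 months → November.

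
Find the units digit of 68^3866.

Powers of 8 mod 10 repeat with period 4: 8, 4, 2, 6.
3866 mod 4 = 2, so the last digit matches 8^2 = 4.

4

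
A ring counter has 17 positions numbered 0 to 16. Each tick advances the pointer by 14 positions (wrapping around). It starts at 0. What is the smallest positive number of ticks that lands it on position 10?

8

The inverse of 14 mod 17 is 11 (since 14·11 = 154 ≡ 1).
Multiplying both sides by 11: x ≡ 11·10 = 110 ≡ 8 (mod 17).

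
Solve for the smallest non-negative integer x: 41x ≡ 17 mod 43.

The inverse of 41 mod 43 is 21 (since 41·21 = 861 ≡ 1).
So x ≡ 21·17 = 357 ≡ 13 (mod 43).

13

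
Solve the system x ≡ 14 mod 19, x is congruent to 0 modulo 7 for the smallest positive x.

x ≡ 0 (mod 7) gives x ∈ {0, 7, 14}.
The first of these with x mod 19 = 14 is 14.

14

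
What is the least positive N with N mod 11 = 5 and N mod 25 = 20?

Since 25·4 ≡ 1 (mod 11), take x = 20 + 25·((5−20)·4 mod 11) = 20 + 25·6 = 170.
Check: 170 mod 11 = 5, 170 mod 25 = 20.

170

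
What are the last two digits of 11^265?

Successive squares of 11 mod 100: 11^1≡11, 11^2≡21, 11^4≡41, 11^8≡81, 11^16≡61, 11^32≡21, 11^64≡41, 11^128≡81, 11^256≡61.
Since 265 = 1 + 8 + 256 in binary, 11^265 ≡ 11·81·61 ≡ 51 (mod 100).

51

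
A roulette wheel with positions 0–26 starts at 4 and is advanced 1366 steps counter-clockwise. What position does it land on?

1366 = 50·27 + 16, so 1366 mod 27 = 16.
(4 − 16) mod 27 = 15.

15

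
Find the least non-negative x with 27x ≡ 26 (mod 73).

27⁻¹ ≡ 46 (mod 73) because 27·46 = 1242 = 17·73 + 1.
Multiplying both sides by 46: x ≡ 46·26 = 1196 ≡ 28 (mod 73).
Check: 27·28 = 756 = 10·73 + 26.

28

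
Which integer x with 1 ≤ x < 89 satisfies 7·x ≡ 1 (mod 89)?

51

7·51 = 357 = 4·89 + 1, so 7⁻¹ ≡ 51 (mod 89).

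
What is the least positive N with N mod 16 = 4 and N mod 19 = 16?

244

x ≡ 4 (mod 16) gives x ∈ {4, 20, 36, 52, 68, 84, 100, 116, …}.
The first of these with x mod 19 = 16 is 244.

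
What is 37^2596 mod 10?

Powers of 7 mod 10 repeat with period 4: 7, 9, 3, 1.
2596 mod 4 = 0, so the last digit matches 7^4 = 1.

1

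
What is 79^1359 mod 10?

9

The units digit of 79^n cycles with period 2: 9, 1, …
1359 leaves remainder 1 on division by 2, so 79^1359 ends in 9.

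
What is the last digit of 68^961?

8

Powers of 8 mod 10 repeat with period 4: 8, 4, 2, 6.
961 mod 4 = 1, so the last digit matches 8^1 = 8.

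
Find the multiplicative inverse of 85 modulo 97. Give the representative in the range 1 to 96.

97 = 1·85 + 12
85 = 7·12 + 1
12 = 12·1 + 0
Back-substituting gives 85·8 ≡ 1 (mod 97).

8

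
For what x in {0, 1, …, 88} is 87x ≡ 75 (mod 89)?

87⁻¹ ≡ 44 (mod 89) because 87·44 = 3828 = 43·89 + 1.
So x ≡ 44·75 = 3300 ≡ 7 (mod 89).

7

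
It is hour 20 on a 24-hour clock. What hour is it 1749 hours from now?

17

1749 = 72·24 + 21, so 1749 mod 24 = 21.
(20 + 21) mod 24 = 17.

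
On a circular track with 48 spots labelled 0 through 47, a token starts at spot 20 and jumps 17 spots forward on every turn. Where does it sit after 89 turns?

45

89·17 = 1513.
1513 − 31·48 = 25, so 1513 ≡ 25 (mod 48).
(20 + 25) mod 48 = 45.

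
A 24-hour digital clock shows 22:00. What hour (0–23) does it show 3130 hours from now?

Dividing 3130 by 24 gives quotient 130 and remainder 10.
(22 + 10) mod 24 = 8.

8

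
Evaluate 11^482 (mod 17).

2

Successive squares of 11 mod 17: 11^1≡11, 11^2≡2, 11^4≡4, 11^8≡16, 11^16≡1, 11^32≡1, 11^64≡1, 11^128≡1, 11^256≡1.
Since 482 = 2 + 32 + 64 + 128 + 256 in binary, 11^482 ≡ 2·1·1·1·1 ≡ 2 (mod 17).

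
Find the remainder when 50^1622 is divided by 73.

Successive squares of 50 mod 73: 50^1≡50, 50^2≡18, 50^4≡32, 50^8≡2, 50^16≡4, 50^32≡16, 50^64≡37, 50^128≡55, 50^256≡32, 50^512≡2, 50^1024≡4.
Since 1622 = 2 + 4 + 16 + 64 + 512 + 1024 in binary, 50^1622 ≡ 18·32·4·37·2·4 ≡ 18 (mod 73).

18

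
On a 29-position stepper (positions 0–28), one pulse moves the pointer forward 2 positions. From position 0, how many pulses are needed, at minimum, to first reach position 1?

15

29 = 14·2 + 1
2 = 2·1 + 0
Back-substituting gives 2·15 ≡ 1 (mod 29).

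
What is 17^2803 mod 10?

Last digits of 7^n: 7, 9, 3, 1 (period 4).
2803 leaves remainder 3 on division by 4, so 17^2803 ends in 3.

3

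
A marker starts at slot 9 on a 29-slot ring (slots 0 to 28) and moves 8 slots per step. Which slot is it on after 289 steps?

1

289·8 = 2312.
2312 − 79·29 = 21, so 2312 ≡ 21 (mod 29).
(9 + 21) mod 29 = 1.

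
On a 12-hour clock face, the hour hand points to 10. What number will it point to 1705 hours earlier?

1705 = 142·12 + 1, so 1705 mod 12 = 1.
10 − 1 → 9 on a 12-hour dial.

9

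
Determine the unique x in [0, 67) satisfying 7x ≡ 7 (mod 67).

1

The inverse of 7 mod 67 is 48 (since 7·48 = 336 ≡ 1).
Multiplying both sides by 48: x ≡ 48·7 = 336 ≡ 1 (mod 67).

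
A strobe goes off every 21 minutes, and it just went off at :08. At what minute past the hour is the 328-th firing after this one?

56

328·21 = 6888.
6888 = 114·60 + 48, so 6888 mod 60 = 48.
(8 + 48) mod 60 = 56.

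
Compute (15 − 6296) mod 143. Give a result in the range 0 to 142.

11

6296 = 44·143 + 4, so 6296 mod 143 = 4.
(15 − 4) mod 143 = 11.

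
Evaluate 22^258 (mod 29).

By repeated squaring mod 29: 22^1≡22, 22^2≡20, 22^4≡23, 22^8≡7, 22^16≡20, 22^32≡23, 22^64≡7, 22^128≡20, 22^256≡23.
Since 258 = 2 + 256 in binary, 22^258 ≡ 20·23 ≡ 25 (mod 29).

25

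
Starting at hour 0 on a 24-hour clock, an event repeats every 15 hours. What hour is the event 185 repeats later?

15

185·15 = 2775.
2775 = 115·24 + 15, so 2775 mod 24 = 15.
(0 + 15) mod 24 = 15.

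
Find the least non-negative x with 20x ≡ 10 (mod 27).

The inverse of 20 mod 27 is 23 (since 20·23 = 460 ≡ 1).
Multiplying both sides by 23: x ≡ 23·10 = 230 ≡ 14 (mod 27).
Check: 20·14 = 280 = 10·27 + 10.

14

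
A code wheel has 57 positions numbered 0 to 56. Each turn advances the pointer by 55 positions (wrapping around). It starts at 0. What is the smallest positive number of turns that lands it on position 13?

22

The inverse of 55 mod 57 is 28 (since 55·28 = 1540 ≡ 1).
So x ≡ 28·13 = 364 ≡ 22 (mod 57).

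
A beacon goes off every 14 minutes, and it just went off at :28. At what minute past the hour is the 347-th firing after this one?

347·14 = 4858.
4858 − 80·60 = 58, so 4858 ≡ 58 (mod 60).
(28 + 58) mod 60 = 26.

26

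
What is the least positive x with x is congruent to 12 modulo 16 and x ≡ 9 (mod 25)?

Since 25·9 ≡ 1 (mod 16), take x = 9 + 25·((12−9)·9 mod 16) = 9 + 25·11 = 284.
Check: 284 mod 16 = 12, 284 mod 25 = 9.

284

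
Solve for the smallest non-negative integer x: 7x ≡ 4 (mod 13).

8

The inverse of 7 mod 13 is 2 (since 7·2 = 14 ≡ 1).
Multiplying both sides by 2: x ≡ 2·4 = 8 ≡ 8 (mod 13).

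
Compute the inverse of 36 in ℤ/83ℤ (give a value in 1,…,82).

30

83 = 2·36 + 11
36 = 3·11 + 3
11 = 3·3 + 2
3 = 1·2 + 1
2 = 2·1 + 0
Back-substituting gives 36·30 ≡ 1 (mod 83).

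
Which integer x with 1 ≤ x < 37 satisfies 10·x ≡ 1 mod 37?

37 = 3·10 + 7
10 = 1·7 + 3
7 = 2·3 + 1
3 = 3·1 + 0
Back-substituting gives 10·26 ≡ 1 (mod 37).

26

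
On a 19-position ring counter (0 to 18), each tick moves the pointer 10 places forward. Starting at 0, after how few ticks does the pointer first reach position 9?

18

The inverse of 10 mod 19 is 2 (since 10·2 = 20 ≡ 1).
So x ≡ 2·9 = 18 ≡ 18 (mod 19).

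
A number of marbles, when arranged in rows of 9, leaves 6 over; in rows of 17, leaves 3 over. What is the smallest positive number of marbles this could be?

105

Since 17·8 ≡ 1 (mod 9), take x = 3 + 17·((6−3)·8 mod 9) = 3 + 17·6 = 105.
Check: 105 mod 9 = 6, 105 mod 17 = 3.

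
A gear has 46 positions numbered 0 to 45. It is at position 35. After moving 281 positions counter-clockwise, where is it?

30

Dividing 281 by 46 gives quotient 6 and remainder 5.
(35 − 5) mod 46 = 30.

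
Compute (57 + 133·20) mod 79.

133·20 = 2660.
2660 = 33·79 + 53, so 2660 mod 79 = 53.
(57 + 53) mod 79 = 31.

31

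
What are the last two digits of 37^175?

93

Successive squares of 37 mod 100: 37^1≡37, 37^2≡69, 37^4≡61, 37^8≡21, 37^16≡41, 37^32≡81, 37^64≡61, 37^128≡21.
175 = 1 + 2 + 4 + 8 + 32 + 128, so 37^175 ≡ 37·69·61·21·81·21 ≡ 93 (mod 100).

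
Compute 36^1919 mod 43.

6

Successive squares of 36 mod 43: 36^1≡36, 36^2≡6, 36^4≡36, 36^8≡6, 36^16≡36, 36^32≡6, 36^64≡36, 36^128≡6, 36^256≡36, 36^512≡6, 36^1024≡36.
Since 1919 = 1 + 2 + 4 + 8 + 16 + 32 + 64 + 256 + 512 + 1024 in binary, 36^1919 ≡ 36·6·36·6·36·6·36·36·6·36 ≡ 6 (mod 43).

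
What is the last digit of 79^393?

Powers of 9 mod 10 repeat with period 2: 9, 1.
393 leaves remainder 1 on division by 2, so 79^393 ends in 9.

9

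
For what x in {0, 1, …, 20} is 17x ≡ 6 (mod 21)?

9

The inverse of 17 mod 21 is 5 (since 17·5 = 85 ≡ 1).
So x ≡ 5·6 = 30 ≡ 9 (mod 21).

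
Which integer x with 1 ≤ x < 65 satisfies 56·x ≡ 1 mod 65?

56·36 = 2016 = 31·65 + 1, so 56⁻¹ ≡ 36 (mod 65).

36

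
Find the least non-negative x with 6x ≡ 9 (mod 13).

8

The inverse of 6 mod 13 is 11 (since 6·11 = 66 ≡ 1).
So x ≡ 11·9 = 99 ≡ 8 (mod 13).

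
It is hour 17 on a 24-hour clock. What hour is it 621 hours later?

Dividing 621 by 24 gives quotient 25 and remainder 21.
(17 + 21) mod 24 = 14.

14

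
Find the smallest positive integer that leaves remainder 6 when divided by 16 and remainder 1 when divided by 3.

22

x ≡ 1 (mod 3) gives x ∈ {1, 4, 7, 10, 13, 16, 19, 22}.
The first of these with x mod 16 = 6 is 22.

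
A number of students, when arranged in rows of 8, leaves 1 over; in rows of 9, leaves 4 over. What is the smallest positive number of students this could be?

49

x ≡ 1 (mod 8) gives x ∈ {1, 9, 17, 25, 33, 41, 49}.
The first of these with x mod 9 = 4 is 49.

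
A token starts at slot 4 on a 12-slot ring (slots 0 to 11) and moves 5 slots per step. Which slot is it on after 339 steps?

7

339·5 = 1695.
1695 mod 12 = 3 (since 141·12 = 1692).
(4 + 3) mod 12 = 7.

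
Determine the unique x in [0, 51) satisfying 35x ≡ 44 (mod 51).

The inverse of 35 mod 51 is 35 (since 35·35 = 1225 ≡ 1).
Multiplying both sides by 35: x ≡ 35·44 = 1540 ≡ 10 (mod 51).
Check: 35·10 = 350 = 6·51 + 44.

10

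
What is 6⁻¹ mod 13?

11

13 = 2·6 + 1
6 = 6·1 + 0
Back-substituting gives 6·11 ≡ 1 (mod 13).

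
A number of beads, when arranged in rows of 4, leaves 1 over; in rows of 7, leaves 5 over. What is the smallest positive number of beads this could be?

Since 7·3 ≡ 1 (mod 4), take x = 5 + 7·((1−5)·3 mod 4) = 5 + 7·0 = 5.
Check: 5 mod 4 = 1, 5 mod 7 = 5.

5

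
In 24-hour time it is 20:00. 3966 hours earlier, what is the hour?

3966 − 165·24 = 6, so 3966 ≡ 6 (mod 24).
(20 − 6) mod 24 = 14.

14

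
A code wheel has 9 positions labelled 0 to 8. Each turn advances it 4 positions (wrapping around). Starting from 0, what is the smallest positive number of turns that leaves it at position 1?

7

9 = 2·4 + 1
4 = 4·1 + 0
Back-substituting gives 4·7 ≡ 1 (mod 9).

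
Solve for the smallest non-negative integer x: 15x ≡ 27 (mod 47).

The inverse of 15 mod 47 is 22 (since 15·22 = 330 ≡ 1).
Multiplying both sides by 22: x ≡ 22·27 = 594 ≡ 30 (mod 47).
Check: 15·30 = 450 = 9·47 + 27.

30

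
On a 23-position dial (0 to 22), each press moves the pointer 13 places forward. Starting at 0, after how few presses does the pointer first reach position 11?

13⁻¹ ≡ 16 (mod 23) because 13·16 = 208 = 9·23 + 1.
Multiplying both sides by 16: x ≡ 16·11 = 176 ≡ 15 (mod 23).

15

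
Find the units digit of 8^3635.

Powers of 8 mod 10 repeat with period 4: 8, 4, 2, 6.
3635 mod 4 = 3, so the last digit matches 8^3 = 2.

2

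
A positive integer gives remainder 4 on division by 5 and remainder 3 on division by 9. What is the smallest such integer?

x ≡ 4 (mod 5) gives x ∈ {4, 9, 14, 19, 24, 29, 34, 39}.
The first of these with x mod 9 = 3 is 39.

39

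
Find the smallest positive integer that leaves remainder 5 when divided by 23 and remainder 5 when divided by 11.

5

Since 11·21 ≡ 1 (mod 23), take x = 5 + 11·((5−5)·21 mod 23) = 5 + 11·0 = 5.
Check: 5 mod 23 = 5, 5 mod 11 = 5.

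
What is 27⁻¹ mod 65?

27·53 = 1431 = 22·65 + 1, so 27⁻¹ ≡ 53 (mod 65).

53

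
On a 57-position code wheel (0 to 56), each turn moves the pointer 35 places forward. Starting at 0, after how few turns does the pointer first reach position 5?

The inverse of 35 mod 57 is 44 (since 35·44 = 1540 ≡ 1).
Multiplying both sides by 44: x ≡ 44·5 = 220 ≡ 49 (mod 57).
Check: 35·49 = 1715 = 30·57 + 5.

49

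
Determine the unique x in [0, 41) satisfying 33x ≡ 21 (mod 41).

33⁻¹ ≡ 5 (mod 41) because 33·5 = 165 = 4·41 + 1.
Multiplying both sides by 5: x ≡ 5·21 = 105 ≡ 23 (mod 41).

23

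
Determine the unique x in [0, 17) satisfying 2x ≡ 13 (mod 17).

15

The inverse of 2 mod 17 is 9 (since 2·9 = 18 ≡ 1).
So x ≡ 9·13 = 117 ≡ 15 (mod 17).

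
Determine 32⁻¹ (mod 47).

25

32·25 = 800 = 17·47 + 1, so 32⁻¹ ≡ 25 (mod 47).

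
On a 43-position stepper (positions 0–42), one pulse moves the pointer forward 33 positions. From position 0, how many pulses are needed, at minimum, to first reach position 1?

30

33·30 = 990 = 23·43 + 1, so 33⁻¹ ≡ 30 (mod 43).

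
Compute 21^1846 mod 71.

Successive squares of 21 mod 71: 21^1≡21, 21^2≡15, 21^4≡12, 21^8≡2, 21^16≡4, 21^32≡16, 21^64≡43, 21^128≡3, 21^256≡9, 21^512≡10, 21^1024≡29.
Since 1846 = 2 + 4 + 16 + 32 + 256 + 512 + 1024 in binary, 21^1846 ≡ 15·12·4·16·9·10·29 ≡ 49 (mod 71).

49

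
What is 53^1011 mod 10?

Last digits of 3^n: 3, 9, 7, 1 (period 4).
1011 mod 4 = 3, so the last digit matches 3^3 = 7.

7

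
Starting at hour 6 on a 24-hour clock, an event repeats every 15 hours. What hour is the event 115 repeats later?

3

115·15 = 1725.
1725 = 71·24 + 21, so 1725 mod 24 = 21.
(6 + 21) mod 24 = 3.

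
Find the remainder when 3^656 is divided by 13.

9

Square-and-reduce mod 13: 3^1≡3, 3^2≡9, 3^4≡3, 3^8≡9, 3^16≡3, 3^32≡9, 3^64≡3, 3^128≡9, 3^256≡3, 3^512≡9.
Since 656 = 16 + 128 + 512 in binary, 3^656 ≡ 3·9·9 ≡ 9 (mod 13).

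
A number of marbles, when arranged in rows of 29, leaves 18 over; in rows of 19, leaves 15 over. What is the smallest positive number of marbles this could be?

x ≡ 15 (mod 19) gives x ∈ {15, 34, 53, 72, 91, 110, 129, 148, …}.
The first of these with x mod 29 = 18 is 395.

395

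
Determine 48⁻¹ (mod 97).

97 = 2·48 + 1
48 = 48·1 + 0
Back-substituting gives 48·95 ≡ 1 (mod 97).

95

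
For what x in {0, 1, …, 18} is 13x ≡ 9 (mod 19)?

8

The inverse of 13 mod 19 is 3 (since 13·3 = 39 ≡ 1).
Multiplying both sides by 3: x ≡ 3·9 = 27 ≡ 8 (mod 19).
Check: 13·8 = 104 = 5·19 + 9.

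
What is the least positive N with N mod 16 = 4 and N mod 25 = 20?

Since 25·9 ≡ 1 (mod 16), take x = 20 + 25·((4−20)·9 mod 16) = 20 + 25·0 = 20.
Check: 20 mod 16 = 4, 20 mod 25 = 20.

20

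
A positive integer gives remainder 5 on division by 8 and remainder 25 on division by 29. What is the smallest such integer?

Since 29·5 ≡ 1 (mod 8), take x = 25 + 29·((5−25)·5 mod 8) = 25 + 29·4 = 141.
Check: 141 mod 8 = 5, 141 mod 29 = 25.

141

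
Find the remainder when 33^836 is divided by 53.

Successive squares of 33 mod 53: 33^1≡33, 33^2≡29, 33^4≡46, 33^8≡49, 33^16≡16, 33^32≡44, 33^64≡28, 33^128≡42, 33^256≡15, 33^512≡13.
836 = 4 + 64 + 256 + 512, so 33^836 ≡ 46·28·15·13 ≡ 46 (mod 53).

46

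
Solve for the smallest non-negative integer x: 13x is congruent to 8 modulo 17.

15

13⁻¹ ≡ 4 (mod 17) because 13·4 = 52 = 3·17 + 1.
Multiplying both sides by 4: x ≡ 4·8 = 32 ≡ 15 (mod 17).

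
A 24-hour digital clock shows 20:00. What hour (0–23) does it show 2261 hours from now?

2261 = 94·24 + 5, so 2261 mod 24 = 5.
(20 + 5) mod 24 = 1.

1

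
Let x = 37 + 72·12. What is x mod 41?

40

72·12 = 864.
864 − 21·41 = 3, so 864 ≡ 3 (mod 41).
(37 + 3) mod 41 = 40.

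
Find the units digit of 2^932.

The units digit of 2^n cycles with period 4: 2, 4, 8, 6, …
932 leaves remainder 0 on division by 4, so 2^932 ends in 6.

6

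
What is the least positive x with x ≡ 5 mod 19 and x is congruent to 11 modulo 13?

x ≡ 11 (mod 13) gives x ∈ {11, 24}.
The first of these with x mod 19 = 5 is 24.

24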